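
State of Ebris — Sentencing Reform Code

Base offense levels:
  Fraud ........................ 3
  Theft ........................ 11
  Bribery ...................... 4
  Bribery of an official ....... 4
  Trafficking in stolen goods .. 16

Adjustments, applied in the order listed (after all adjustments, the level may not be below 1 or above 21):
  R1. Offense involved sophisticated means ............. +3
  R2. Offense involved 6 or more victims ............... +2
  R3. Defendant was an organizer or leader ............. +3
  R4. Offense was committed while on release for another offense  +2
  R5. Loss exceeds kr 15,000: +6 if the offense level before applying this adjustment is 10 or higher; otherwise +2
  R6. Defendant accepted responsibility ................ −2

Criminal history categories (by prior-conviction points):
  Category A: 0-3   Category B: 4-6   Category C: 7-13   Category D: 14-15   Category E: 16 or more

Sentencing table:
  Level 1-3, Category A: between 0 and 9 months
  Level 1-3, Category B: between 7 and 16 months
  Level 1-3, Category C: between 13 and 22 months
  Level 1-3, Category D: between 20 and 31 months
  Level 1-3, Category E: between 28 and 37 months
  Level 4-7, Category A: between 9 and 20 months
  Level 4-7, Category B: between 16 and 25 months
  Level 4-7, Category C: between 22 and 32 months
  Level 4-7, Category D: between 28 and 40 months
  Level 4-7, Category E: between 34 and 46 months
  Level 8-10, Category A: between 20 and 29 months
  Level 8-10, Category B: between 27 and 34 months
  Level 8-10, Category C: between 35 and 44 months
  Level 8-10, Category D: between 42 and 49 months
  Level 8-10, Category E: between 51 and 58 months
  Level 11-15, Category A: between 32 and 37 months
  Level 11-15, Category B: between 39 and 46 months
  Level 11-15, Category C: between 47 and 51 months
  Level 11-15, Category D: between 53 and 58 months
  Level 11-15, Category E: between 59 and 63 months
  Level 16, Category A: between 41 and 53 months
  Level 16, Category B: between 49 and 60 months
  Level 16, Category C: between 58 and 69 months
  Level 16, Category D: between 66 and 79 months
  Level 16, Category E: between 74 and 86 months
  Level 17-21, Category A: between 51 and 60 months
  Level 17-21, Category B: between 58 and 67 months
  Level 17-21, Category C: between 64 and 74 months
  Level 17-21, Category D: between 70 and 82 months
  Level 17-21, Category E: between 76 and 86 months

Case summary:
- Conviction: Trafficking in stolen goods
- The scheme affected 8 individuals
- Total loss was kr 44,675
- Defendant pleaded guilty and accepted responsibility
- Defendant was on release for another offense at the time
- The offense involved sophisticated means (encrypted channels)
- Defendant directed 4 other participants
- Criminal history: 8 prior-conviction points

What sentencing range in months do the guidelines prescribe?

64-74 months

Base offense level for trafficking in stolen goods: 16.
R1 applies: 16 + 3 = 19.
R2 applies: 19 + 2 = 21.
R3 applies: 21 + 3 = 24.
R4 applies: 24 + 2 = 26.
R5 applies (level before this adjustment is 26 ≥ 10, so +6): 26 + 6 = 32.
R6 applies: 32 − 2 = 30.
Level 30 exceeds the maximum of 21; capped at 21.
Final offense level: 21.
Criminal history: 8 prior points → Category C (7-13).
Level 21 falls in the 17-21 band.
Grid: Level 17-21 × Category C = 64-74 months.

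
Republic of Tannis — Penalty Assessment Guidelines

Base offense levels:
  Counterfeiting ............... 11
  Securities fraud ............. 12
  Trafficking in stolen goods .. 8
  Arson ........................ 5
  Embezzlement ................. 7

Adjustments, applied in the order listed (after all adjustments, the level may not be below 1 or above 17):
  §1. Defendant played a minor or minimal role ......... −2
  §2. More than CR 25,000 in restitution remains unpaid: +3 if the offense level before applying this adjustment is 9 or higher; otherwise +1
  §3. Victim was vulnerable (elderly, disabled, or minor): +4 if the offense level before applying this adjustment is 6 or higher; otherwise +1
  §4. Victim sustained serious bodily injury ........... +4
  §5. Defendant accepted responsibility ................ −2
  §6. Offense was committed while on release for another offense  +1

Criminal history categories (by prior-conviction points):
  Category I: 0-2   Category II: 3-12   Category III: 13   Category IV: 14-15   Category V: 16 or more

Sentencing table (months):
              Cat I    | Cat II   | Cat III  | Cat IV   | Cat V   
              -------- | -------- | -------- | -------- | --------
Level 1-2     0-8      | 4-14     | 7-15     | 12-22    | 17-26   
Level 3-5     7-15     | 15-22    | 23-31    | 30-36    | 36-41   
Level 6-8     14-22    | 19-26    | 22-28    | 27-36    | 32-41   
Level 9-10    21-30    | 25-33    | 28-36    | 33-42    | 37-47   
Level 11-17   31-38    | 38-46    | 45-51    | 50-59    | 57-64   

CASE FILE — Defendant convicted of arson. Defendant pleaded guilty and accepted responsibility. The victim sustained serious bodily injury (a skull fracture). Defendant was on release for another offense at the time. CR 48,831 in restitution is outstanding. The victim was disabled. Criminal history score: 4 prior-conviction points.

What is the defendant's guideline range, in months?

Base offense level for arson: 5.
§1 does not apply.
§2 applies (level before this adjustment is 5 < 9, so +1): 5 + 1 = 6.
§3 applies (level before this adjustment is 6 ≥ 6, so +4): 6 + 4 = 10.
§4 applies: 10 + 4 = 14.
§5 applies: 14 − 2 = 12.
§6 applies: 12 + 1 = 13.
Final offense level: 13.
Criminal history: 4 prior points → Category II (3-12).
Level 13 falls in the 11-17 band.
Grid: Level 11-17 × Category II = 38-46 months.

38-46 months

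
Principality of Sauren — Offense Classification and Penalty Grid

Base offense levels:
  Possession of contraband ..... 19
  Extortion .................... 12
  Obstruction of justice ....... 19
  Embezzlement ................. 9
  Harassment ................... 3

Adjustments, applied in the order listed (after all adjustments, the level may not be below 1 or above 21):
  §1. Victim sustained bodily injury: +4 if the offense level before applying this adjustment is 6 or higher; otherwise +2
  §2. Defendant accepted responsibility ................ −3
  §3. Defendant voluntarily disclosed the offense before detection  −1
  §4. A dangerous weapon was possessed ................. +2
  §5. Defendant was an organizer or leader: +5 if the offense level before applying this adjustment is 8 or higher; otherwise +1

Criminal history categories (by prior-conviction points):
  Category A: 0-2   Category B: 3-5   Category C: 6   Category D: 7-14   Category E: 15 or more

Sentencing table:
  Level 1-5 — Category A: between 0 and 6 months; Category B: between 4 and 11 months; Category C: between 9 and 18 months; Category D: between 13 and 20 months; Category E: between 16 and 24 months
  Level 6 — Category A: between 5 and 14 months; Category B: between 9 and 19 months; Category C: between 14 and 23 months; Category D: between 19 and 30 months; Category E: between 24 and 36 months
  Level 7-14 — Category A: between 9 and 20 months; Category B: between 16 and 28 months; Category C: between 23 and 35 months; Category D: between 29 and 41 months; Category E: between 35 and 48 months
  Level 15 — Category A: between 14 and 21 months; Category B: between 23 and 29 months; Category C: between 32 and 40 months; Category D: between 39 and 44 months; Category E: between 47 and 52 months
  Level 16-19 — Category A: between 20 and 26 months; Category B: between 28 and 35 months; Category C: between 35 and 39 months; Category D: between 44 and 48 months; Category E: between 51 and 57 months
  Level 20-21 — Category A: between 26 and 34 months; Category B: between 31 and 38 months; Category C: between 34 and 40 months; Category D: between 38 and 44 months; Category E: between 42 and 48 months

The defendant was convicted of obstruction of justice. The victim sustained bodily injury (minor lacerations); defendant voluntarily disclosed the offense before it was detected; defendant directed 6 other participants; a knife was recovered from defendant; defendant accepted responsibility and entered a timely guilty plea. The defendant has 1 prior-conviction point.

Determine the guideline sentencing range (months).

Base offense level for obstruction of justice: 19.
§1 applies (level before this adjustment is 19 ≥ 6, so +4): 19 + 4 = 23.
§2 applies: 23 − 3 = 20.
§3 applies: 20 − 1 = 19.
§4 applies: 19 + 2 = 21.
§5 applies (level before this adjustment is 21 ≥ 8, so +5): 21 + 5 = 26.
Level 26 exceeds the maximum of 21; capped at 21.
Final offense level: 21.
Criminal history: 1 prior point → Category A (0-2).
Level 21 falls in the 20-21 band.
Grid: Level 20-21 × Category A = 26-34 months.

26-34 months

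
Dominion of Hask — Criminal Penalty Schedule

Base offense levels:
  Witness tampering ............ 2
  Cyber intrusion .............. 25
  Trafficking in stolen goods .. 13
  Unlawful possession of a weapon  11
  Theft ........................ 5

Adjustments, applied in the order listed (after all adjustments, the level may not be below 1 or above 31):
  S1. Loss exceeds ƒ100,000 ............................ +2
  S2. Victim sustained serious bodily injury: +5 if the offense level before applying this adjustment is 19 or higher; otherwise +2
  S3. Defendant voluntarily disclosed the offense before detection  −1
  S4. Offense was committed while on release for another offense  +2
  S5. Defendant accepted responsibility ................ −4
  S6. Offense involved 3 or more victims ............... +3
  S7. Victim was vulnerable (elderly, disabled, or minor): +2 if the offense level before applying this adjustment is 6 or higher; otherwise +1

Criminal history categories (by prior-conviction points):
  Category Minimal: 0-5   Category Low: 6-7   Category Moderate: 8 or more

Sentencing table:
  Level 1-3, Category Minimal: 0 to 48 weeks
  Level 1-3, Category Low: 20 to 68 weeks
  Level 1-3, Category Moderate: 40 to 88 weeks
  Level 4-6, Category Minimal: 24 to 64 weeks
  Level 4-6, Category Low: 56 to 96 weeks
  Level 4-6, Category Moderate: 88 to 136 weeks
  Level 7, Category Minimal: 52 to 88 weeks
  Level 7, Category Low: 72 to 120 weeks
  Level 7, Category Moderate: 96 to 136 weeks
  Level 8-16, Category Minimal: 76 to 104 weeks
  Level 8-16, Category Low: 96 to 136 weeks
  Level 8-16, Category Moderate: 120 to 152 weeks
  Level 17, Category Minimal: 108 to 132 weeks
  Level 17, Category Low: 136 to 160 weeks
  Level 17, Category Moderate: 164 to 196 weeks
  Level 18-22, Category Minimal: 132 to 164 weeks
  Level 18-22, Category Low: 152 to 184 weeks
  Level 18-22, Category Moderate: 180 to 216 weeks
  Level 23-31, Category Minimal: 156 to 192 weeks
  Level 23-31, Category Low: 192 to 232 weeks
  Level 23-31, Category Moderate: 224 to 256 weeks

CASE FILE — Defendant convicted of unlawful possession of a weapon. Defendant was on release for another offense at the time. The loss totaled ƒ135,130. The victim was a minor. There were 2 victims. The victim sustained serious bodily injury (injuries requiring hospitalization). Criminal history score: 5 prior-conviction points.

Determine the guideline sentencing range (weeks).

132-164 weeks

Base offense level for unlawful possession of a weapon: 11.
S1 applies: 11 + 2 = 13.
S2 applies (level before this adjustment is 13 < 19, so +2): 13 + 2 = 15.
S3 does not apply.
S4 applies: 15 + 2 = 17.
S5 does not apply.
S6 does not apply.
S7 applies (level before this adjustment is 17 ≥ 6, so +2): 17 + 2 = 19.
Final offense level: 19.
Criminal history: 5 prior points → Category Minimal (0-5).
Level 19 falls in the 18-22 band.
Grid: Level 18-22 × Category Minimal = 132-164 weeks.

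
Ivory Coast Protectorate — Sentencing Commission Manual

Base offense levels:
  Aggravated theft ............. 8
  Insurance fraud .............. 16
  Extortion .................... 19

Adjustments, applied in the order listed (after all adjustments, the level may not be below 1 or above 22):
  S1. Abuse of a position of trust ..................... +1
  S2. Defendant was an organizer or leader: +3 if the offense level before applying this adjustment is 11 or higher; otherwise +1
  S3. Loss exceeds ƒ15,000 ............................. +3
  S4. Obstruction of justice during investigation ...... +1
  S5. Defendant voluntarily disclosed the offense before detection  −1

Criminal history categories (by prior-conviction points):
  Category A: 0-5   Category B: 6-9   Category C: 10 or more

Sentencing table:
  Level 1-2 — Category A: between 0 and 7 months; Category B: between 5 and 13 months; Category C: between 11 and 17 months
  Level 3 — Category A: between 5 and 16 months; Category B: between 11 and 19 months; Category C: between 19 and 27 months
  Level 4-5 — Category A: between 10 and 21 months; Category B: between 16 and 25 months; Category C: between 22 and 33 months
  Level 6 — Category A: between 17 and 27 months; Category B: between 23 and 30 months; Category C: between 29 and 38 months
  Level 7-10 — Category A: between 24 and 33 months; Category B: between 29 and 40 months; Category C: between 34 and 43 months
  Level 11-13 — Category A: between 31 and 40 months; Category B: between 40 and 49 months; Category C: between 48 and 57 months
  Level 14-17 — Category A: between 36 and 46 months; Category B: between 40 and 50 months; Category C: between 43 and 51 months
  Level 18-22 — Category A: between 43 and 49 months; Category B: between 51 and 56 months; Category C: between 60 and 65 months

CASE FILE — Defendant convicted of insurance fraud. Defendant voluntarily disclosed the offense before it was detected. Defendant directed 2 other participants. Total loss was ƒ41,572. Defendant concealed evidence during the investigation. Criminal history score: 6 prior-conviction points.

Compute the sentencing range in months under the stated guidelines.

51-56 months

Base offense level for insurance fraud: 16.
S1 does not apply.
S2 applies (level before this adjustment is 16 ≥ 11, so +3): 16 + 3 = 19.
S3 applies: 19 + 3 = 22.
S4 applies: 22 + 1 = 23.
S5 applies: 23 − 1 = 22.
Final offense level: 22.
Criminal history: 6 prior points → Category B (6-9).
Level 22 falls in the 18-22 band.
Grid: Level 18-22 × Category B = 51-56 months.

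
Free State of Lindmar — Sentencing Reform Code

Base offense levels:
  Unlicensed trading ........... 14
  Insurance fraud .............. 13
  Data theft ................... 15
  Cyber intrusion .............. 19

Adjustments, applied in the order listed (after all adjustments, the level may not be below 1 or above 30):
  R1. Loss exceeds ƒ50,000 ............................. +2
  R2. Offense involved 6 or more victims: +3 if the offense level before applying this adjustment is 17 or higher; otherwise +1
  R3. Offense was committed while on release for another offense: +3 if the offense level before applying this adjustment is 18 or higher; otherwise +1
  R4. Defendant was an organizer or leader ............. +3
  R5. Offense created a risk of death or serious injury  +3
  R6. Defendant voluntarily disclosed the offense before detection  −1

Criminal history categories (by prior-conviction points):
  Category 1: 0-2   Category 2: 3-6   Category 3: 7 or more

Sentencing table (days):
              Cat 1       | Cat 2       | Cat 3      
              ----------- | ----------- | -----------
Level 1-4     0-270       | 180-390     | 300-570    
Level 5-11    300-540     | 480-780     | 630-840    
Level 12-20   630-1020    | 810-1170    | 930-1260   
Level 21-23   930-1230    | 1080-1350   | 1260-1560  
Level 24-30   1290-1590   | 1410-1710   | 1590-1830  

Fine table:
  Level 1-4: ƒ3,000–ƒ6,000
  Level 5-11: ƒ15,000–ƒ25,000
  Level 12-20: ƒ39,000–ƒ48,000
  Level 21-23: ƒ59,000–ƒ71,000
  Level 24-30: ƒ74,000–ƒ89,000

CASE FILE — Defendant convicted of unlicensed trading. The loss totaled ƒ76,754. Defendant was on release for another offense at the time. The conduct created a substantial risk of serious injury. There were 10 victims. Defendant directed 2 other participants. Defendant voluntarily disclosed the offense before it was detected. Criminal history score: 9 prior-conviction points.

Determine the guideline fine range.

ƒ59,000–ƒ71,000

Base offense level for unlicensed trading: 14.
R1 applies: 14 + 2 = 16.
R2 applies (level before this adjustment is 16 < 17, so +1): 16 + 1 = 17.
R3 applies (level before this adjustment is 17 < 18, so +1): 17 + 1 = 18.
R4 applies: 18 + 3 = 21.
R5 applies: 21 + 3 = 24.
R6 applies: 24 − 1 = 23.
Final offense level: 23.
Level 23 falls in the 21-23 band.
Fine table: Level 21-23 → ƒ59,000–ƒ71,000.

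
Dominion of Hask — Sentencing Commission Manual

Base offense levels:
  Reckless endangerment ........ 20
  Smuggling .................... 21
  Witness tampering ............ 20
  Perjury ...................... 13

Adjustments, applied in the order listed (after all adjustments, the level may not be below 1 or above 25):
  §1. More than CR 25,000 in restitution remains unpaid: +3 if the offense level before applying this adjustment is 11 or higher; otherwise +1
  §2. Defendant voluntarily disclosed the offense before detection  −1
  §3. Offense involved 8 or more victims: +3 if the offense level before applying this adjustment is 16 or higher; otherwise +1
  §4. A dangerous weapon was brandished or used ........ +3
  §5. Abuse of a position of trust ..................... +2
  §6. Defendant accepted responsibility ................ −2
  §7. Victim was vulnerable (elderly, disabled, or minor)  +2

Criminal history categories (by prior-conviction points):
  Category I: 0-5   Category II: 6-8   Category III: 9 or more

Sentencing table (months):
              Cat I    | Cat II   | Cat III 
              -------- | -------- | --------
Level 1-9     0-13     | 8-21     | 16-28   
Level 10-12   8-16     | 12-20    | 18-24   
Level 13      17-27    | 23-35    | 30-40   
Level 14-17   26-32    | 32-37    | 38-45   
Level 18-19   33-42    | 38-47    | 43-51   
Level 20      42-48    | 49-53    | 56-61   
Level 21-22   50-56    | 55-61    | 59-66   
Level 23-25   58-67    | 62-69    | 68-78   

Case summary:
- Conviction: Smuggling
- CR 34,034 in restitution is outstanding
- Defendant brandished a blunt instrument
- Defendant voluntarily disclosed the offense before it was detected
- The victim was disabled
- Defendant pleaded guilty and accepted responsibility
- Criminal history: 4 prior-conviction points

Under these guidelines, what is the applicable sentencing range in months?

58-67 months

Base offense level for smuggling: 21.
§1 applies (level before this adjustment is 21 ≥ 11, so +3): 21 + 3 = 24.
§2 applies: 24 − 1 = 23.
§4 applies: 23 + 3 = 26.
§6 applies: 26 − 2 = 24.
§7 applies: 24 + 2 = 26.
Level 26 exceeds the maximum of 25; capped at 25.
Final offense level: 25.
Criminal history: 4 prior points → Category I (0-5).
Level 25 falls in the 23-25 band.
Grid: Level 23-25 × Category I = 58-67 months.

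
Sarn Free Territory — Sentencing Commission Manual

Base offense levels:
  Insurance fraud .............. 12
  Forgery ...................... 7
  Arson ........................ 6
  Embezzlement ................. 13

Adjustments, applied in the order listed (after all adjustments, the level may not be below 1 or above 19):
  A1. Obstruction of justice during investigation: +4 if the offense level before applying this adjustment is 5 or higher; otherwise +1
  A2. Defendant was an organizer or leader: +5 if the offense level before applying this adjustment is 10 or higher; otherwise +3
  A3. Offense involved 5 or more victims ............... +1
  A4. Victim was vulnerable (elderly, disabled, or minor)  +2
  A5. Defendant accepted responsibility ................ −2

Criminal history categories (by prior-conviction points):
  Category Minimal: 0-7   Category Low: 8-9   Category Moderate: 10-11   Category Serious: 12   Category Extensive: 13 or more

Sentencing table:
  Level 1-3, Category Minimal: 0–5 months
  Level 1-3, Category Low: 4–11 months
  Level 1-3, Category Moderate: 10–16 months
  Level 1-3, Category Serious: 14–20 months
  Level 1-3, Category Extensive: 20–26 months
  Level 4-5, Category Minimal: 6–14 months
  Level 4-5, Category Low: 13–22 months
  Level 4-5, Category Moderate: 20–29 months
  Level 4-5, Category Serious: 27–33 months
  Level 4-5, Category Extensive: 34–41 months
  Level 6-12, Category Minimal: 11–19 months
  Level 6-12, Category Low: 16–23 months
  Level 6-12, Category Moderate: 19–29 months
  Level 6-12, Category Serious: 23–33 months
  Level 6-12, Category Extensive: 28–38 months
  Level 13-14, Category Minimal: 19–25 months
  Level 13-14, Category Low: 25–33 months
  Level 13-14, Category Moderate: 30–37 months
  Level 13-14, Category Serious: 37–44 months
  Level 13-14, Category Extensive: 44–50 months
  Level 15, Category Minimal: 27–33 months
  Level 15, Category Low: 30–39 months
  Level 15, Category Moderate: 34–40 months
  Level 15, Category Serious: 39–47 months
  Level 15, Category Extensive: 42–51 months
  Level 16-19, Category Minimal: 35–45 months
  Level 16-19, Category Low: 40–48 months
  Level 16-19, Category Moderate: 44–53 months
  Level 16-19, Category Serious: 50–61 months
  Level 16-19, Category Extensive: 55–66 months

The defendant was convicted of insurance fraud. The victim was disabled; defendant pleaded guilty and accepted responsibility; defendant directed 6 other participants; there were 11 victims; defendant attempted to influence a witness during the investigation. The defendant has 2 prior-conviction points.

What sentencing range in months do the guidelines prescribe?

35-45 months

Base offense level for insurance fraud: 12.
A1 applies (level before this adjustment is 12 ≥ 5, so +4): 12 + 4 = 16.
A2 applies (level before this adjustment is 16 ≥ 10, so +5): 16 + 5 = 21.
A3 applies: 21 + 1 = 22.
A4 applies: 22 + 2 = 24.
A5 applies: 24 − 2 = 22.
Level 22 exceeds the maximum of 19; capped at 19.
Final offense level: 19.
Criminal history: 2 prior points → Category Minimal (0-7).
Level 19 falls in the 16-19 band.
Grid: Level 16-19 × Category Minimal = 35-45 months.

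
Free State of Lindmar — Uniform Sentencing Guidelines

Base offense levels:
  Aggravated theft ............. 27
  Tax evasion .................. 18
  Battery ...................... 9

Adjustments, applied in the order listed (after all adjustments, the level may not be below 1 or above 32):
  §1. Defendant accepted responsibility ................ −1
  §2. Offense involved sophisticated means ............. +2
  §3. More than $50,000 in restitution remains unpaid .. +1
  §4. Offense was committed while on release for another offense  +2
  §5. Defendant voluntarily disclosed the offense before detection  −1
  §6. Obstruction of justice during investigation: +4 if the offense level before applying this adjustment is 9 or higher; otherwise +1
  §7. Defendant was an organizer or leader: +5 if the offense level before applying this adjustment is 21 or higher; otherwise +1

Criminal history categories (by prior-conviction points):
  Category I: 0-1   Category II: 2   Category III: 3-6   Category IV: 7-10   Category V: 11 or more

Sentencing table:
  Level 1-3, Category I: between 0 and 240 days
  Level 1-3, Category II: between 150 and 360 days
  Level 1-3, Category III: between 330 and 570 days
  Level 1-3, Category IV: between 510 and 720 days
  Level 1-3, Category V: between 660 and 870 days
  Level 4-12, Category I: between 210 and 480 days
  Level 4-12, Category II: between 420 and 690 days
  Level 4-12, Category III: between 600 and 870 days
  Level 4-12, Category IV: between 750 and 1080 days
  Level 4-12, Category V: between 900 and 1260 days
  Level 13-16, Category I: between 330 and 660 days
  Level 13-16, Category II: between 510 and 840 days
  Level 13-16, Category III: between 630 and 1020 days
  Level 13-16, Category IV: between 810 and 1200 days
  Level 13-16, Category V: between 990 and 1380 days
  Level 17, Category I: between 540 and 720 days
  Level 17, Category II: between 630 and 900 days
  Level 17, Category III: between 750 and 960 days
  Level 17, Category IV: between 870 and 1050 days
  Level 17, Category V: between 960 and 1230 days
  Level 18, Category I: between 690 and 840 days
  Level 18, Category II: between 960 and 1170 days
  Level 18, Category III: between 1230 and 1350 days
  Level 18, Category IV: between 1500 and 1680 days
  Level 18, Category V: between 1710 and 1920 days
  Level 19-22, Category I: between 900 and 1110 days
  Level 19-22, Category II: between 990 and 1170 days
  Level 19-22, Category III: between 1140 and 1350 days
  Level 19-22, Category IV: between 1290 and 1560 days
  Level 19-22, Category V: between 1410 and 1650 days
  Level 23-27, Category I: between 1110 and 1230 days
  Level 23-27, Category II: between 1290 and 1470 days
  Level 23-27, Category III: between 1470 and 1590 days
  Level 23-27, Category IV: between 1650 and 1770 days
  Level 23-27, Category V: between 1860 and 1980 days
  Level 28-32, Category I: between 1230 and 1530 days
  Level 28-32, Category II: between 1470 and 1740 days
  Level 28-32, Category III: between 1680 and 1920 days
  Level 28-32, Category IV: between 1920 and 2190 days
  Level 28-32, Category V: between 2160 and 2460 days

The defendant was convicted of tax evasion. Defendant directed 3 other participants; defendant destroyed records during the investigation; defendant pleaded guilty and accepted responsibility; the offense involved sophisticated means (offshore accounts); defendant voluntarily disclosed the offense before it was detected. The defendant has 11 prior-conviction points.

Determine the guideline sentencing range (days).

1860-1980 days

Base offense level for tax evasion: 18.
§1 applies: 18 − 1 = 17.
§2 applies: 17 + 2 = 19.
§3 does not apply.
§5 applies: 19 − 1 = 18.
§6 applies (level before this adjustment is 18 ≥ 9, so +4): 18 + 4 = 22.
§7 applies (level before this adjustment is 22 ≥ 21, so +5): 22 + 5 = 27.
Final offense level: 27.
Criminal history: 11 prior points → Category V (11+).
Level 27 falls in the 23-27 band.
Grid: Level 23-27 × Category V = 1860-1980 days.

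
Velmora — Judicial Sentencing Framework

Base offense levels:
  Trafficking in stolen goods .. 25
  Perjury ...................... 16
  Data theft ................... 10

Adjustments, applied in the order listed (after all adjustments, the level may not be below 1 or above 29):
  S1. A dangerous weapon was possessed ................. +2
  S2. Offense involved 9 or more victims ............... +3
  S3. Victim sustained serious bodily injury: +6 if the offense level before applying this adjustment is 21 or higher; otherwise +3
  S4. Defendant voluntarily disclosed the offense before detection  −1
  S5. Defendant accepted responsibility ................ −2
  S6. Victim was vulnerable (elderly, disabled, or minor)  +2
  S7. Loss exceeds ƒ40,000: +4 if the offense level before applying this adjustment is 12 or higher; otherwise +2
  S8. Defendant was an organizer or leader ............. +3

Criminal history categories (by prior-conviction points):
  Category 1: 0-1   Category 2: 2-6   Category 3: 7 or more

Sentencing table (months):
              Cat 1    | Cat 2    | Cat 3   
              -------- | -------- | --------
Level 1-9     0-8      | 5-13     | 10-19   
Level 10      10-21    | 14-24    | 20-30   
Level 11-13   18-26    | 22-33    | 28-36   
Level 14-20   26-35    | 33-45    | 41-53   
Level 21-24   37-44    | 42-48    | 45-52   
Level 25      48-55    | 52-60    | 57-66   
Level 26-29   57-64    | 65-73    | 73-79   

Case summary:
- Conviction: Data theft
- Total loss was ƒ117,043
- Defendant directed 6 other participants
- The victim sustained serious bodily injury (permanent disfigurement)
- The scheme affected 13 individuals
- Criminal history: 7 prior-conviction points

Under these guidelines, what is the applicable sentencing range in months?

Base offense level for data theft: 10.
S2 applies: 10 + 3 = 13.
S3 applies (level before this adjustment is 13 < 21, so +3): 13 + 3 = 16.
S5 does not apply.
S7 applies (level before this adjustment is 16 ≥ 12, so +4): 16 + 4 = 20.
S8 applies: 20 + 3 = 23.
Final offense level: 23.
Criminal history: 7 prior points → Category 3 (7+).
Level 23 falls in the 21-24 band.
Grid: Level 21-24 × Category 3 = 45-52 months.

45-52 months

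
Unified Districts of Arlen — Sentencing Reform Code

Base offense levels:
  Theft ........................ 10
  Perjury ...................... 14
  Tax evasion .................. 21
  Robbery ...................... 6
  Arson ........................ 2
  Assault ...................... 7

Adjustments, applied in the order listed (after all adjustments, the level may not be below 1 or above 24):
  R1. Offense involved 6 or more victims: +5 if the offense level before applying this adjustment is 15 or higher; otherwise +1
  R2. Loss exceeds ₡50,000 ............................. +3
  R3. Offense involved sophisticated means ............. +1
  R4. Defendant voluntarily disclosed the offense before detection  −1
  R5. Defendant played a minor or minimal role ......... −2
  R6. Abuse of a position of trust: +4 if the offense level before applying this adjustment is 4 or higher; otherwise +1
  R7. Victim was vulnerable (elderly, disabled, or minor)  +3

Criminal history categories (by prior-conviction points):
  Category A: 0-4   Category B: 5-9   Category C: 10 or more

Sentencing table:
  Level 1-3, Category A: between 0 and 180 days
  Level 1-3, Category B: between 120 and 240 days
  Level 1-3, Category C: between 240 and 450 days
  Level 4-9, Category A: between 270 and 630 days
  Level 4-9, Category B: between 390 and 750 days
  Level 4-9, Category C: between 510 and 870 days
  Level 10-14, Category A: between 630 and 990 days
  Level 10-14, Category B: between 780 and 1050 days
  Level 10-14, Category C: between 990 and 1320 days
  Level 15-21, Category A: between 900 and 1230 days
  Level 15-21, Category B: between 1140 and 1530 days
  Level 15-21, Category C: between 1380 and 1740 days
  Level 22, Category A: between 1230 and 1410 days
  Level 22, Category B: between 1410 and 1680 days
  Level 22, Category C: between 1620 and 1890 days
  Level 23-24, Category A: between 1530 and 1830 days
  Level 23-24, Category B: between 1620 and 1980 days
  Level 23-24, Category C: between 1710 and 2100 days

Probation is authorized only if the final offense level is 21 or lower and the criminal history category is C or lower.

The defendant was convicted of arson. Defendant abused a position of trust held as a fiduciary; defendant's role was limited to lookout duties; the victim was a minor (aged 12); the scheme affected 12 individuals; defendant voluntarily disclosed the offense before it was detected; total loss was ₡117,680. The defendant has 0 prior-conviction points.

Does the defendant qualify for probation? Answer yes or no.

Base offense level for arson: 2.
R1 applies (level before this adjustment is 2 < 15, so +1): 2 + 1 = 3.
R2 applies: 3 + 3 = 6.
R3 does not apply.
R4 applies: 6 − 1 = 5.
R5 applies: 5 − 2 = 3.
R6 applies (level before this adjustment is 3 < 4, so +1): 3 + 1 = 4.
R7 applies: 4 + 3 = 7.
Final offense level: 7.
Criminal history: 0 prior points → Category A (0-4).
Level 7 falls in the 4-9 band.
Grid: Level 4-9 × Category A = 270-630 days.
Probation check: level 7 ≤ 21 and category A ≤ C → eligible.

Yes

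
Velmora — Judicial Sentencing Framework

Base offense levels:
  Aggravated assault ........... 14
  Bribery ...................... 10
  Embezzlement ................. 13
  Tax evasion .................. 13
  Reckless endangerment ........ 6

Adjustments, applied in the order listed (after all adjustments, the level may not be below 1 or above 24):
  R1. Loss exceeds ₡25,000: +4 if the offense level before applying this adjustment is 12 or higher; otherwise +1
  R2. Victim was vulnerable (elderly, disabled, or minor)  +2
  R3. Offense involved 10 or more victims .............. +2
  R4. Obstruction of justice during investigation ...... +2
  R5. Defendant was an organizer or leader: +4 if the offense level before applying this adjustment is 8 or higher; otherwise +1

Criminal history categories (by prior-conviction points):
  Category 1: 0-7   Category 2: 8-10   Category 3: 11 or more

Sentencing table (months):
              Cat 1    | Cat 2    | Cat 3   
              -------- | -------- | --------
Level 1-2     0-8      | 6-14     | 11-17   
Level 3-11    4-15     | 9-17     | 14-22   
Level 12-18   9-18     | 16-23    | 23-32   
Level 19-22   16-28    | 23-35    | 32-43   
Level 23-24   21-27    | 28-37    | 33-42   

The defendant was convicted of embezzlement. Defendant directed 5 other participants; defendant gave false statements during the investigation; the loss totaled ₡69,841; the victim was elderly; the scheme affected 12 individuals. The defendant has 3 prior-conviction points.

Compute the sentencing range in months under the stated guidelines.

Base offense level for embezzlement: 13.
R1 applies (level before this adjustment is 13 ≥ 12, so +4): 13 + 4 = 17.
R2 applies: 17 + 2 = 19.
R3 applies: 19 + 2 = 21.
R4 applies: 21 + 2 = 23.
R5 applies (level before this adjustment is 23 ≥ 8, so +4): 23 + 4 = 27.
Level 27 exceeds the maximum of 24; capped at 24.
Final offense level: 24.
Criminal history: 3 prior points → Category 1 (0-7).
Level 24 falls in the 23-24 band.
Grid: Level 23-24 × Category 1 = 21-27 months.

21-27 months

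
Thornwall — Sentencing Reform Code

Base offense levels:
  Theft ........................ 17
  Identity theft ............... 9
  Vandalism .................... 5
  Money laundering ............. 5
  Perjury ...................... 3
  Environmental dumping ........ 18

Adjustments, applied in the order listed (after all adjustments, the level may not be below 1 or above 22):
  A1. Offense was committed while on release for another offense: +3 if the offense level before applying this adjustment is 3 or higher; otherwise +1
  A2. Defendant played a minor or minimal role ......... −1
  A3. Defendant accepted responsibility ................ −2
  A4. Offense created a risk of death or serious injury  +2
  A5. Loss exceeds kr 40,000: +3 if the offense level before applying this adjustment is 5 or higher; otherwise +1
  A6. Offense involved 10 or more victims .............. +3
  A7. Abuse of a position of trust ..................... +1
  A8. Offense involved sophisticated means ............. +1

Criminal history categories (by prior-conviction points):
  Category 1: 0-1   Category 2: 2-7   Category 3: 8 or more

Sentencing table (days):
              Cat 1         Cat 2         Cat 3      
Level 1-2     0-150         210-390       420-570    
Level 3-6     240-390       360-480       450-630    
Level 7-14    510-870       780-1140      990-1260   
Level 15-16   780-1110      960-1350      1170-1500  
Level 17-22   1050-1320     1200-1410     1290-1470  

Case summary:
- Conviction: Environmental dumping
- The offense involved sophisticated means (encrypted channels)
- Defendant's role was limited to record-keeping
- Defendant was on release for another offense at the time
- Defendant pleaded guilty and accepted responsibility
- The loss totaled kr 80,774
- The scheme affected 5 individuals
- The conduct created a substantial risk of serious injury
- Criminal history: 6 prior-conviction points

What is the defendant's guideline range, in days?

1200-1410 days

Base offense level for environmental dumping: 18.
A1 applies (level before this adjustment is 18 ≥ 3, so +3): 18 + 3 = 21.
A2 applies: 21 − 1 = 20.
A3 applies: 20 − 2 = 18.
A4 applies: 18 + 2 = 20.
A5 applies (level before this adjustment is 20 ≥ 5, so +3): 20 + 3 = 23.
A7 does not apply.
A8 applies: 23 + 1 = 24.
Level 24 exceeds the maximum of 22; capped at 22.
Final offense level: 22.
Criminal history: 6 prior points → Category 2 (2-7).
Level 22 falls in the 17-22 band.
Grid: Level 17-22 × Category 2 = 1200-1410 days.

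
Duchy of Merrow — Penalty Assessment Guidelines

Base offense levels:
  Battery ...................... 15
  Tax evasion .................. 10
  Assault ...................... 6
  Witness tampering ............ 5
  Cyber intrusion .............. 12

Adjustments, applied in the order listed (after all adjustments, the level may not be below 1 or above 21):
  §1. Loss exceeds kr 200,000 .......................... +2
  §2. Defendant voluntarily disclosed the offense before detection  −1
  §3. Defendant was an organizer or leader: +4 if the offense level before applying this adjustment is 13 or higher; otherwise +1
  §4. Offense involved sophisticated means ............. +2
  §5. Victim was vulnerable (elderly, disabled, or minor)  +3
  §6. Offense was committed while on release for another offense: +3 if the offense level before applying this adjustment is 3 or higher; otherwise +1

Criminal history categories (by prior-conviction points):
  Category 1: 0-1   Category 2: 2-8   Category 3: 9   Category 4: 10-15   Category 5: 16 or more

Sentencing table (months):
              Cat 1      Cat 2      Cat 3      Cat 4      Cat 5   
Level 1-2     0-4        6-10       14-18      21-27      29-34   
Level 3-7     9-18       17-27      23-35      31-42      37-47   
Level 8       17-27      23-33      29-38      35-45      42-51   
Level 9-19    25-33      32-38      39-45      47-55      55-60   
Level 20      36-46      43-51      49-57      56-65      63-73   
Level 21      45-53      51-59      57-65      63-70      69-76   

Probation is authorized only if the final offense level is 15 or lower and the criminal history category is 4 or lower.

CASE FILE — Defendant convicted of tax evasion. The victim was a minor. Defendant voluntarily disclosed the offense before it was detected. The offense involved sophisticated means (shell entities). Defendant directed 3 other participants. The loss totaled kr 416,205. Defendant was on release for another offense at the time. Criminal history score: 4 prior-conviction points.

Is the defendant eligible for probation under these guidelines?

No

Base offense level for tax evasion: 10.
§1 applies: 10 + 2 = 12.
§2 applies: 12 − 1 = 11.
§3 applies (level before this adjustment is 11 < 13, so +1): 11 + 1 = 12.
§4 applies: 12 + 2 = 14.
§5 applies: 14 + 3 = 17.
§6 applies (level before this adjustment is 17 ≥ 3, so +3): 17 + 3 = 20.
Final offense level: 20.
Criminal history: 4 prior points → Category 2 (2-8).
Level 20 falls in the 20 band.
Grid: Level 20 × Category 2 = 43-51 months.
Probation check: level 20 > 15 and category 2 ≤ 4 → not eligible.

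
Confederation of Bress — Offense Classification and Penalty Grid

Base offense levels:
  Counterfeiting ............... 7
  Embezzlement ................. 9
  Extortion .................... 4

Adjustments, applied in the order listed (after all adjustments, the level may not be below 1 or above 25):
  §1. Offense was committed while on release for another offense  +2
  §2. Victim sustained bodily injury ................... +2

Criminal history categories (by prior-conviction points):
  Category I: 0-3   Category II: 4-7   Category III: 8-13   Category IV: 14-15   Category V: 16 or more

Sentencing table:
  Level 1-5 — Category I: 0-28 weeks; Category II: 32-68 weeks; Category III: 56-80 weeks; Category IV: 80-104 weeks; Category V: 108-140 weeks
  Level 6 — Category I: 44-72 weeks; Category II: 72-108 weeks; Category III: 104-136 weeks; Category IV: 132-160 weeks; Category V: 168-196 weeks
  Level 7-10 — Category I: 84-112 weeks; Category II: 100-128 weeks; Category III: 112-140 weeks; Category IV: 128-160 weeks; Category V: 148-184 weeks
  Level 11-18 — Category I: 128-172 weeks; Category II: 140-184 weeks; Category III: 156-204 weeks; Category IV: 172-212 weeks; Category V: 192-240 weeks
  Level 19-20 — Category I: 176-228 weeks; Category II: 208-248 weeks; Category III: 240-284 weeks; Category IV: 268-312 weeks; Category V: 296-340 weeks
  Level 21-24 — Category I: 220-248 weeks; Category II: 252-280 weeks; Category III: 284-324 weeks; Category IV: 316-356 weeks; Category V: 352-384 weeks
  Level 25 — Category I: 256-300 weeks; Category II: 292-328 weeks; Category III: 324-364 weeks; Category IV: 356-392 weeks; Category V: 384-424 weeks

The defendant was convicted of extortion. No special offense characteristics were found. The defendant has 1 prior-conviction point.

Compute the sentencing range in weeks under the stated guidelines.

Base offense level for extortion: 4.
Final offense level: 4.
Criminal history: 1 prior point → Category I (0-3).
Level 4 falls in the 1-5 band.
Grid: Level 1-5 × Category I = 0-28 weeks.

0-28 weeks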